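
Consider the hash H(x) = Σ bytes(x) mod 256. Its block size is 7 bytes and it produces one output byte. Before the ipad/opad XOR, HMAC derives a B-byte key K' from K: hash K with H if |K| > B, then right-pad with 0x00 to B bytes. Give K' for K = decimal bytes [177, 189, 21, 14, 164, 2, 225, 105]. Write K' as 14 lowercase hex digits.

81000000000000

|K| = 8 > B = 7, so first hash the key.
H(K): sum = 177+189+21+14+164+2+225+105 = 897; mod 256 = 129 → 81.
Zero-pad H(K) = 81 to 7 bytes: K' = 81 00 00 00 00 00 00.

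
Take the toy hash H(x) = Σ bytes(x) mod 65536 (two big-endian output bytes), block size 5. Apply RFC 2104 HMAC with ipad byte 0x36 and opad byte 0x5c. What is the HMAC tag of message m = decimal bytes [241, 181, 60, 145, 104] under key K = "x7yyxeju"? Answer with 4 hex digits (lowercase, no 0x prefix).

Key "x7yyxeju" = 78 37 79 79 78 65 6a 75 is 8 bytes > B = 5, so hash it first: H(key) = 03 5d, then zero-pad to 5 bytes: K' = 03 5d 00 00 00.
K' ⊕ ipad = 35 6b 36 36 36.  K' ⊕ opad = 5f 01 5c 5c 5c.
Inner input = (K'⊕ipad) ∥ m = 35 6b 36 36 36 ∥ f1 b5 3c 91 68.
Inner hash: sum = 53+107+54+54+54+241+181+60+145+104 = 1053 → 04 1d.
Outer input = (K'⊕opad) ∥ inner = 5f 01 5c 5c 5c ∥ 04 1d.
Outer hash (tag): sum = 95+1+92+92+92+4+29 = 405 → 01 95.

0195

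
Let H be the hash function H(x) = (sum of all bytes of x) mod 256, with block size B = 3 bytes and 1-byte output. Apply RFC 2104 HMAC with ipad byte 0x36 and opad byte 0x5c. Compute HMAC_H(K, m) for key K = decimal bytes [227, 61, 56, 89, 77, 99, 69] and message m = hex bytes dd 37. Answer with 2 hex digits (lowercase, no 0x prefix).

c2

Key decimal bytes [227, 61, 56, 89, 77, 99, 69] = e3 3d 38 59 4d 63 45 is 7 bytes > B = 3, so hash it first: H(key) = a6, then zero-pad to 3 bytes: K' = a6 00 00.
K' ⊕ ipad = 90 36 36.  K' ⊕ opad = fa 5c 5c.
Inner input = (K'⊕ipad) ∥ m = 90 36 36 ∥ dd 37.
Inner hash: sum = 144+54+54+221+55 = 528; mod 256 = 16 → 10.
Outer input = (K'⊕opad) ∥ inner = fa 5c 5c ∥ 10.
Outer hash (tag): sum = 250+92+92+16 = 450; mod 256 = 194 → c2.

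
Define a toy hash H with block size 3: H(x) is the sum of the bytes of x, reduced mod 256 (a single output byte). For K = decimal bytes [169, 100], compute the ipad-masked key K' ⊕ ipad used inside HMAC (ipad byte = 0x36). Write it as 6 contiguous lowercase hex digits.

Key decimal bytes [169, 100] = a9 64 is 2 bytes ≤ B = 3; zero-pad to 3 bytes: K' = a9 64 00.
XOR each byte with 0x36: a9⊕36=9f, 64⊕36=52, 00⊕36=36.

9f5236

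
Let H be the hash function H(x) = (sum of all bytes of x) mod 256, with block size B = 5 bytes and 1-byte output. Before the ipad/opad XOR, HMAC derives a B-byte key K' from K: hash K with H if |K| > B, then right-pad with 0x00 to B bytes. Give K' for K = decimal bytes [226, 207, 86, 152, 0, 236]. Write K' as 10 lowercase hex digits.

8b00000000

|K| = 6 > B = 5, so first hash the key.
H(K): sum = 226+207+86+152+0+236 = 907; mod 256 = 139 → 8b.
Zero-pad H(K) = 8b to 5 bytes: K' = 8b 00 00 00 00.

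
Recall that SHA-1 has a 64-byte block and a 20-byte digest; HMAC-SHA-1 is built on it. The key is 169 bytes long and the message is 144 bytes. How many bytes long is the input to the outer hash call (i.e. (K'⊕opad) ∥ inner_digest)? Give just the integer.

84

Key is 169 > 64 bytes, so it is hashed to 20 bytes then zero-padded to 64: |K'| = 64.
Outer input = (K'⊕opad) ∥ H(inner) → 64 + 20 = 84 bytes.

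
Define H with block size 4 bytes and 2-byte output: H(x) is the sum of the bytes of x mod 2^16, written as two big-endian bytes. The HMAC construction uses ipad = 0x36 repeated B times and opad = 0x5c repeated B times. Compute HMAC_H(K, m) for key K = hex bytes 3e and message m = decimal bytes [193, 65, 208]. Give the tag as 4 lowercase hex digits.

Key hex bytes 3e is 1 byte ≤ B = 4; zero-pad to 4 bytes: K' = 3e 00 00 00.
K' ⊕ ipad = 08 36 36 36.  K' ⊕ opad = 62 5c 5c 5c.
Inner input = (K'⊕ipad) ∥ m = 08 36 36 36 ∥ c1 41 d0.
Inner hash: sum = 8+54+54+54+193+65+208 = 636 → 02 7c.
Outer input = (K'⊕opad) ∥ inner = 62 5c 5c 5c ∥ 02 7c.
Outer hash (tag): sum = 98+92+92+92+2+124 = 500 → 01 f4.

01f4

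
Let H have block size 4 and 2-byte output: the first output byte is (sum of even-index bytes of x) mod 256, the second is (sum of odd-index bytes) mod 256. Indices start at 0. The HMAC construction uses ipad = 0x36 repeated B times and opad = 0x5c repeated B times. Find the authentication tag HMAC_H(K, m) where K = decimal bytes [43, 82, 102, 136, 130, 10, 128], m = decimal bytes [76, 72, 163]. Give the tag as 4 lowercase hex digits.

f564

Key decimal bytes [43, 82, 102, 136, 130, 10, 128] = 2b 52 66 88 82 0a 80 is 7 bytes > B = 4, so hash it first: H(key) = 93 e4, then zero-pad to 4 bytes: K' = 93 e4 00 00.
K' ⊕ ipad = a5 d2 36 36.  K' ⊕ opad = cf b8 5c 5c.
Inner input = (K'⊕ipad) ∥ m = a5 d2 36 36 ∥ 4c 48 a3.
Inner hash: even-index sum = 458 mod 256 = 202; odd-index sum = 336 mod 256 = 80 → ca 50.
Outer input = (K'⊕opad) ∥ inner = cf b8 5c 5c ∥ ca 50.
Outer hash (tag): even-index sum = 501 mod 256 = 245; odd-index sum = 356 mod 256 = 100 → f5 64.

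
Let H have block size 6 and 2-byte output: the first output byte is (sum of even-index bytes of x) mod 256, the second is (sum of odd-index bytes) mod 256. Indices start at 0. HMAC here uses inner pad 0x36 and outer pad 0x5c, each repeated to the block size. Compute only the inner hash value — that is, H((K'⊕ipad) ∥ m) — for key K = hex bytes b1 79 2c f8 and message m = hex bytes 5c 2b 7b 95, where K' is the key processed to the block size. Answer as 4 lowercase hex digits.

ae13

Key hex bytes b1 79 2c f8 is 4 bytes ≤ B = 6; zero-pad to 6 bytes: K' = b1 79 2c f8 00 00.
K' ⊕ ipad = 87 4f 1a ce 36 36.
Inner input = 87 4f 1a ce 36 36 ∥ 5c 2b 7b 95.
Inner hash: even-index sum = 430 mod 256 = 174; odd-index sum = 531 mod 256 = 19 → ae 13.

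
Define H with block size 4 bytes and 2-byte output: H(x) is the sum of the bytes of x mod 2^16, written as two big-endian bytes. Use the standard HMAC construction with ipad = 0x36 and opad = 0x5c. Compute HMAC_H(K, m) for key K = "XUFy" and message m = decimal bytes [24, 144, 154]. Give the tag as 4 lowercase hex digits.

Key "XUFy" = 58 55 46 79 is exactly B = 4 bytes: K' = 58 55 46 79.
K' ⊕ ipad = 6e 63 70 4f.  K' ⊕ opad = 04 09 1a 25.
Inner input = (K'⊕ipad) ∥ m = 6e 63 70 4f ∥ 18 90 9a.
Inner hash: sum = 110+99+112+79+24+144+154 = 722 → 02 d2.
Outer input = (K'⊕opad) ∥ inner = 04 09 1a 25 ∥ 02 d2.
Outer hash (tag): sum = 4+9+26+37+2+210 = 288 → 01 20.

0120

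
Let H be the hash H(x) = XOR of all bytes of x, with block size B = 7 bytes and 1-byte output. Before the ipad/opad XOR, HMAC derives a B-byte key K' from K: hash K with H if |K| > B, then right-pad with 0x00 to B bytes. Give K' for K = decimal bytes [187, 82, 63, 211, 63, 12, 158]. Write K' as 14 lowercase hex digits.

bb523fd33f0c9e

Key decimal bytes [187, 82, 63, 211, 63, 12, 158] = bb 52 3f d3 3f 0c 9e is exactly B = 7 bytes: K' = bb 52 3f d3 3f 0c 9e.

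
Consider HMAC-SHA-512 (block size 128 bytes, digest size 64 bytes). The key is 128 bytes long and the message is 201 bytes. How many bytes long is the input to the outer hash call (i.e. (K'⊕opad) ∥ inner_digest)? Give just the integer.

192

Key is 128 ≤ 128 bytes, zero-padded: |K'| = 128.
Outer input = (K'⊕opad) ∥ H(inner) → 128 + 64 = 192 bytes.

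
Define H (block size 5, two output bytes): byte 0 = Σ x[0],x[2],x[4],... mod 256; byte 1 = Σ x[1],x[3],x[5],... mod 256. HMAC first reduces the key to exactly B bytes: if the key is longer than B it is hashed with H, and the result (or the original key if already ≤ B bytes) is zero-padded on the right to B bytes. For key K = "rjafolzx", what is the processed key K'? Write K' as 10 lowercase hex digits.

|K| = 8 > B = 5, so first hash the key.
H(K): even-index sum = 444 mod 256 = 188; odd-index sum = 436 mod 256 = 180 → bc b4.
Zero-pad H(K) = bc b4 to 5 bytes: K' = bc b4 00 00 00.

bcb4000000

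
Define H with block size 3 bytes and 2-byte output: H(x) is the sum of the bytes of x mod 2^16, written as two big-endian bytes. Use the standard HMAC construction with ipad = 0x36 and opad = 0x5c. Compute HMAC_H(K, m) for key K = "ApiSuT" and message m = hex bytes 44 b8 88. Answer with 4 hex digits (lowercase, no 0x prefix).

Key "ApiSuT" = 41 70 69 53 75 54 is 6 bytes > B = 3, so hash it first: H(key) = 02 36, then zero-pad to 3 bytes: K' = 02 36 00.
K' ⊕ ipad = 34 00 36.  K' ⊕ opad = 5e 6a 5c.
Inner input = (K'⊕ipad) ∥ m = 34 00 36 ∥ 44 b8 88.
Inner hash: sum = 52+0+54+68+184+136 = 494 → 01 ee.
Outer input = (K'⊕opad) ∥ inner = 5e 6a 5c ∥ 01 ee.
Outer hash (tag): sum = 94+106+92+1+238 = 531 → 02 13.

0213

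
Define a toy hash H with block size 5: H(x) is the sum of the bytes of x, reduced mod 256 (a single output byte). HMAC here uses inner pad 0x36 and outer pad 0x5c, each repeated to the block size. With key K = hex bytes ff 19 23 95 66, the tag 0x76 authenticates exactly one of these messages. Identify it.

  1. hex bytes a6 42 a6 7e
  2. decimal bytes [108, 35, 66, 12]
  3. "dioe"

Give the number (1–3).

Key hex bytes ff 19 23 95 66 is exactly B = 5 bytes: K' = ff 19 23 95 66.
K' ⊕ ipad = c9 2f 15 a3 50; K' ⊕ opad = a3 45 7f c9 3a.
m1: inner = H(c9 2f 15 a3 50 a6 42 a6 7e) = 0c; tag = H(a3 45 7f c9 3a 0c) = 76 ← matches
m2: inner = H(c9 2f 15 a3 50 6c 23 42 0c) = dd; tag = H(a3 45 7f c9 3a dd) = 47
m3: inner = H(c9 2f 15 a3 50 64 69 6f 65) = a1; tag = H(a3 45 7f c9 3a a1) = 0b

1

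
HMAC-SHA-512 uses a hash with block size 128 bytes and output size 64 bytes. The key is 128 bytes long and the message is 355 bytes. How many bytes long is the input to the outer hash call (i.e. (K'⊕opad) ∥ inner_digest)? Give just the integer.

Key is 128 ≤ 128 bytes, zero-padded: |K'| = 128.
Outer input = (K'⊕opad) ∥ H(inner) → 128 + 64 = 192 bytes.

192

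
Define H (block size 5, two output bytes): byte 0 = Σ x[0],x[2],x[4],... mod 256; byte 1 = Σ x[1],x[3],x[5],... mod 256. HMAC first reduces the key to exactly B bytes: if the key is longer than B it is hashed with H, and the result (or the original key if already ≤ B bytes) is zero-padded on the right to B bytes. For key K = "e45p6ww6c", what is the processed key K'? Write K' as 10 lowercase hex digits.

aa51000000

|K| = 9 > B = 5, so first hash the key.
H(K): even-index sum = 426 mod 256 = 170; odd-index sum = 337 mod 256 = 81 → aa 51.
Zero-pad H(K) = aa 51 to 5 bytes: K' = aa 51 00 00 00.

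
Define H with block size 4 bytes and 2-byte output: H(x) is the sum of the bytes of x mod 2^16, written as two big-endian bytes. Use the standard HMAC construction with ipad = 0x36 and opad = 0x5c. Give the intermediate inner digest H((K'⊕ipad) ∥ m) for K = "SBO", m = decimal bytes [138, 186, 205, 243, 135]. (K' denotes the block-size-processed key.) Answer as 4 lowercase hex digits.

Key "SBO" = 53 42 4f is 3 bytes ≤ B = 4; zero-pad to 4 bytes: K' = 53 42 4f 00.
K' ⊕ ipad = 65 74 79 36.
Inner input = 65 74 79 36 ∥ 8a ba cd f3 87.
Inner hash: sum = 101+116+121+54+138+186+205+243+135 = 1299 → 05 13.

0513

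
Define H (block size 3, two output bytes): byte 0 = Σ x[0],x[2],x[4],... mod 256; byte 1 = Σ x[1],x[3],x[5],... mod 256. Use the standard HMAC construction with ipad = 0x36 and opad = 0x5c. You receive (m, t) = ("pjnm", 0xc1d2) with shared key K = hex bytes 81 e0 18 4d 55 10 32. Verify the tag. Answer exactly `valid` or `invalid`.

invalid

Key hex bytes 81 e0 18 4d 55 10 32 is 7 bytes > B = 3, so hash it first: H(key) = 20 3d, then zero-pad to 3 bytes: K' = 20 3d 00.
K' ⊕ ipad = 16 0b 36; K' ⊕ opad = 7c 61 5c.
Inner hash: even-index sum = 291 mod 256 = 35; odd-index sum = 233 mod 256 = 233 → 23 e9.
Outer hash (recomputed tag): even-index sum = 449 mod 256 = 193; odd-index sum = 132 mod 256 = 132 → c1 84.
Recomputed tag = c184; claimed = c1d2 → mismatch.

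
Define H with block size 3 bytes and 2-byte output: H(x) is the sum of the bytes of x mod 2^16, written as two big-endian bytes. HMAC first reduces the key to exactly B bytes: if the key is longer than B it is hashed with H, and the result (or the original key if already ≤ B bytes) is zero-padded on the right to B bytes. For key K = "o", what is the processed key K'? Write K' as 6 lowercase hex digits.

6f0000

Key "o" = 6f is 1 byte ≤ B = 3; zero-pad to 3 bytes: K' = 6f 00 00.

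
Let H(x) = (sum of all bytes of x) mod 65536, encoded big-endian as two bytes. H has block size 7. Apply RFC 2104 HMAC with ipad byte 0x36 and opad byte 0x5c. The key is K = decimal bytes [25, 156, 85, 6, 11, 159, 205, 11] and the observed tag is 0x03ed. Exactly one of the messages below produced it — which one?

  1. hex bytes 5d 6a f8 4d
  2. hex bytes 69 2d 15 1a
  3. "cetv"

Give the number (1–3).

1

Key decimal bytes [25, 156, 85, 6, 11, 159, 205, 11] = 19 9c 55 06 0b 9f cd 0b is 8 bytes > B = 7, so hash it first: H(key) = 02 92, then zero-pad to 7 bytes: K' = 02 92 00 00 00 00 00.
K' ⊕ ipad = 34 a4 36 36 36 36 36; K' ⊕ opad = 5e ce 5c 5c 5c 5c 5c.
m1: inner = H(34 a4 36 36 36 36 36 5d 6a f8 4d) = 03 f2; tag = H(5e ce 5c 5c 5c 5c 5c 03 f2) = 03ed ← matches
m2: inner = H(34 a4 36 36 36 36 36 69 2d 15 1a) = 02 ab; tag = H(5e ce 5c 5c 5c 5c 5c 02 ab) = 03a5
m3: inner = H(34 a4 36 36 36 36 36 63 65 74 76) = 03 98; tag = H(5e ce 5c 5c 5c 5c 5c 03 98) = 0393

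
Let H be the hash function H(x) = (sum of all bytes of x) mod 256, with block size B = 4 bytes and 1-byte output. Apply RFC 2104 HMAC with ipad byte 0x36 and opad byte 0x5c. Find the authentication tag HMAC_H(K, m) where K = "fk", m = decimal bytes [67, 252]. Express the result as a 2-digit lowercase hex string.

Key "fk" = 66 6b is 2 bytes ≤ B = 4; zero-pad to 4 bytes: K' = 66 6b 00 00.
K' ⊕ ipad = 50 5d 36 36.  K' ⊕ opad = 3a 37 5c 5c.
Inner input = (K'⊕ipad) ∥ m = 50 5d 36 36 ∥ 43 fc.
Inner hash: sum = 80+93+54+54+67+252 = 600; mod 256 = 88 → 58.
Outer input = (K'⊕opad) ∥ inner = 3a 37 5c 5c ∥ 58.
Outer hash (tag): sum = 58+55+92+92+88 = 385; mod 256 = 129 → 81.

81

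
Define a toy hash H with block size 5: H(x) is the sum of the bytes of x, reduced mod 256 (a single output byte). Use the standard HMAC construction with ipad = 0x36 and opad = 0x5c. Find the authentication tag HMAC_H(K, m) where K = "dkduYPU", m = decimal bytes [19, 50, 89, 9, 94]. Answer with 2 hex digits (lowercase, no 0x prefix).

Key "dkduYPU" = 64 6b 64 75 59 50 55 is 7 bytes > B = 5, so hash it first: H(key) = a6, then zero-pad to 5 bytes: K' = a6 00 00 00 00.
K' ⊕ ipad = 90 36 36 36 36.  K' ⊕ opad = fa 5c 5c 5c 5c.
Inner input = (K'⊕ipad) ∥ m = 90 36 36 36 36 ∥ 13 32 59 09 5e.
Inner hash: sum = 144+54+54+54+54+19+50+89+9+94 = 621; mod 256 = 109 → 6d.
Outer input = (K'⊕opad) ∥ inner = fa 5c 5c 5c 5c ∥ 6d.
Outer hash (tag): sum = 250+92+92+92+92+109 = 727; mod 256 = 215 → d7.

d7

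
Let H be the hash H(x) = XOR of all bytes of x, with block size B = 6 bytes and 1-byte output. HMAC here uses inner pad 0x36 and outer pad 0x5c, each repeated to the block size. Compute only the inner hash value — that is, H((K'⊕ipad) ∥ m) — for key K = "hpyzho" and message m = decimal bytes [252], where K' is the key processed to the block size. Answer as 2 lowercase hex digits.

e0

Key "hpyzho" = 68 70 79 7a 68 6f is exactly B = 6 bytes: K' = 68 70 79 7a 68 6f.
K' ⊕ ipad = 5e 46 4f 4c 5e 59.
Inner input = 5e 46 4f 4c 5e 59 ∥ fc.
Inner hash: XOR 5e⊕46⊕4f⊕4c⊕5e⊕59⊕fc = e0.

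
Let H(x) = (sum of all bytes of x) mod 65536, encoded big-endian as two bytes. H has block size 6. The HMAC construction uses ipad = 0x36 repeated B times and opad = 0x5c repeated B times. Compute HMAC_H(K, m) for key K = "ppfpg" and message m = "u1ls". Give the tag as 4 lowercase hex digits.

Key "ppfpg" = 70 70 66 70 67 is 5 bytes ≤ B = 6; zero-pad to 6 bytes: K' = 70 70 66 70 67 00.
K' ⊕ ipad = 46 46 50 46 51 36.  K' ⊕ opad = 2c 2c 3a 2c 3b 5c.
Inner input = (K'⊕ipad) ∥ m = 46 46 50 46 51 36 ∥ 75 31 6c 73.
Inner hash: sum = 70+70+80+70+81+54+117+49+108+115 = 814 → 03 2e.
Outer input = (K'⊕opad) ∥ inner = 2c 2c 3a 2c 3b 5c ∥ 03 2e.
Outer hash (tag): sum = 44+44+58+44+59+92+3+46 = 390 → 01 86.

0186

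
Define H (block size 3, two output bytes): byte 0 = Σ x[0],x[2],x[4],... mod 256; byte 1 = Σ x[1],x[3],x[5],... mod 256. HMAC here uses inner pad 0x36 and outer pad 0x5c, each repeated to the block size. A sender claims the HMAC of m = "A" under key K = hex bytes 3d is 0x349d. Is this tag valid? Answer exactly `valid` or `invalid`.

Key hex bytes 3d is 1 byte ≤ B = 3; zero-pad to 3 bytes: K' = 3d 00 00.
K' ⊕ ipad = 0b 36 36; K' ⊕ opad = 61 5c 5c.
Inner hash: even-index sum = 65 mod 256 = 65; odd-index sum = 119 mod 256 = 119 → 41 77.
Outer hash (recomputed tag): even-index sum = 308 mod 256 = 52; odd-index sum = 157 mod 256 = 157 → 34 9d.
Recomputed tag = 349d; claimed = 349d → match.

valid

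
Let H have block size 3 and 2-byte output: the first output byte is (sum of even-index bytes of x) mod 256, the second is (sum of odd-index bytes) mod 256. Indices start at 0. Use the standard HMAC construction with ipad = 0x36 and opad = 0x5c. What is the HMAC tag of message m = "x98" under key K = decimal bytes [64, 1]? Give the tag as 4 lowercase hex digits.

5f42

Key decimal bytes [64, 1] = 40 01 is 2 bytes ≤ B = 3; zero-pad to 3 bytes: K' = 40 01 00.
K' ⊕ ipad = 76 37 36.  K' ⊕ opad = 1c 5d 5c.
Inner input = (K'⊕ipad) ∥ m = 76 37 36 ∥ 78 39 38.
Inner hash: even-index sum = 229 mod 256 = 229; odd-index sum = 231 mod 256 = 231 → e5 e7.
Outer input = (K'⊕opad) ∥ inner = 1c 5d 5c ∥ e5 e7.
Outer hash (tag): even-index sum = 351 mod 256 = 95; odd-index sum = 322 mod 256 = 66 → 5f 42.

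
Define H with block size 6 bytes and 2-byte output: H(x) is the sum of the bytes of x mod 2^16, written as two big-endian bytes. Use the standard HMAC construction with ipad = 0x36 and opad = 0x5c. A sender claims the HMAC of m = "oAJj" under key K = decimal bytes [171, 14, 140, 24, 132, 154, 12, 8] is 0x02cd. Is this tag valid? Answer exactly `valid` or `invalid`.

valid

Key decimal bytes [171, 14, 140, 24, 132, 154, 12, 8] = ab 0e 8c 18 84 9a 0c 08 is 8 bytes > B = 6, so hash it first: H(key) = 02 8f, then zero-pad to 6 bytes: K' = 02 8f 00 00 00 00.
K' ⊕ ipad = 34 b9 36 36 36 36; K' ⊕ opad = 5e d3 5c 5c 5c 5c.
Inner hash: sum = 52+185+54+54+54+54+111+65+74+106 = 809 → 03 29.
Outer hash (recomputed tag): sum = 94+211+92+92+92+92+3+41 = 717 → 02 cd.
Recomputed tag = 02cd; claimed = 02cd → match.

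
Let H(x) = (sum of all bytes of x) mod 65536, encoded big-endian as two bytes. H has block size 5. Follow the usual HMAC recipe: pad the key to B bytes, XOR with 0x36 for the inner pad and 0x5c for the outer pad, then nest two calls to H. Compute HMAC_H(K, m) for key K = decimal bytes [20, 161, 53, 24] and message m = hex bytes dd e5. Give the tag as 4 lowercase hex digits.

Key decimal bytes [20, 161, 53, 24] = 14 a1 35 18 is 4 bytes ≤ B = 5; zero-pad to 5 bytes: K' = 14 a1 35 18 00.
K' ⊕ ipad = 22 97 03 2e 36.  K' ⊕ opad = 48 fd 69 44 5c.
Inner input = (K'⊕ipad) ∥ m = 22 97 03 2e 36 ∥ dd e5.
Inner hash: sum = 34+151+3+46+54+221+229 = 738 → 02 e2.
Outer input = (K'⊕opad) ∥ inner = 48 fd 69 44 5c ∥ 02 e2.
Outer hash (tag): sum = 72+253+105+68+92+2+226 = 818 → 03 32.

0332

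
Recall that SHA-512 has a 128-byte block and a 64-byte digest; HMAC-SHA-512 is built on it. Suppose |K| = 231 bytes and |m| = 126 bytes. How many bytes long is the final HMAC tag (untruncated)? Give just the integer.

64

The tag is one SHA-512 digest: 64 bytes.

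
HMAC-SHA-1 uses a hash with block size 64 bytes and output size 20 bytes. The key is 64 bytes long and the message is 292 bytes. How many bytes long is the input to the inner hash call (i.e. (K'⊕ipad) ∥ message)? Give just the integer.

Key is 64 ≤ 64 bytes, zero-padded: |K'| = 64.
Inner input = (K'⊕ipad) ∥ m → 64 + 292 = 356 bytes.

356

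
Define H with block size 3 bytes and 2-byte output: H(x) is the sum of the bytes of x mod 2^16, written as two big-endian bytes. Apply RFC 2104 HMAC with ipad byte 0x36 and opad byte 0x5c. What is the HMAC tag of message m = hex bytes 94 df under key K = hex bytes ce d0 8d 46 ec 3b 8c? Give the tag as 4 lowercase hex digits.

021a

Key hex bytes ce d0 8d 46 ec 3b 8c is 7 bytes > B = 3, so hash it first: H(key) = 04 24, then zero-pad to 3 bytes: K' = 04 24 00.
K' ⊕ ipad = 32 12 36.  K' ⊕ opad = 58 78 5c.
Inner input = (K'⊕ipad) ∥ m = 32 12 36 ∥ 94 df.
Inner hash: sum = 50+18+54+148+223 = 493 → 01 ed.
Outer input = (K'⊕opad) ∥ inner = 58 78 5c ∥ 01 ed.
Outer hash (tag): sum = 88+120+92+1+237 = 538 → 02 1a.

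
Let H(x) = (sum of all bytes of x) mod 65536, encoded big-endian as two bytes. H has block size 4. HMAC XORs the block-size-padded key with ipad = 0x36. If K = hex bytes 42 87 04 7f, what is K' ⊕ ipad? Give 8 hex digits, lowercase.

Key hex bytes 42 87 04 7f is exactly B = 4 bytes: K' = 42 87 04 7f.
XOR each byte with 0x36: 42⊕36=74, 87⊕36=b1, 04⊕36=32, 7f⊕36=49.

74b13249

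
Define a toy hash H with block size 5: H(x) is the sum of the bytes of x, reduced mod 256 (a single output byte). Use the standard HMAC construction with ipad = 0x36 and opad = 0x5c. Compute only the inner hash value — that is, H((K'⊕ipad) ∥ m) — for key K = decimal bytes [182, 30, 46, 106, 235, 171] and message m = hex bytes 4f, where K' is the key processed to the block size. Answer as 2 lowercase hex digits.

5b

Key decimal bytes [182, 30, 46, 106, 235, 171] = b6 1e 2e 6a eb ab is 6 bytes > B = 5, so hash it first: H(key) = 02, then zero-pad to 5 bytes: K' = 02 00 00 00 00.
K' ⊕ ipad = 34 36 36 36 36.
Inner input = 34 36 36 36 36 ∥ 4f.
Inner hash: sum = 52+54+54+54+54+79 = 347; mod 256 = 91 → 5b.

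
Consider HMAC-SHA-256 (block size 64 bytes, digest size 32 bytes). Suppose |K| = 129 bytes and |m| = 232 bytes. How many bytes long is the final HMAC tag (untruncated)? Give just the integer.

The tag is one SHA-256 digest: 32 bytes.

32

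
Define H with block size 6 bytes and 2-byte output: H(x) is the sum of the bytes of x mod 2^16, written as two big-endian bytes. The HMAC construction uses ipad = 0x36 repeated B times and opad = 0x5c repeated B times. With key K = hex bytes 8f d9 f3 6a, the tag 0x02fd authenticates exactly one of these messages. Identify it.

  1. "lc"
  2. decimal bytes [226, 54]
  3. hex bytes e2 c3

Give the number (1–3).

Key hex bytes 8f d9 f3 6a is 4 bytes ≤ B = 6; zero-pad to 6 bytes: K' = 8f d9 f3 6a 00 00.
K' ⊕ ipad = b9 ef c5 5c 36 36; K' ⊕ opad = d3 85 af 36 5c 5c.
m1: inner = H(b9 ef c5 5c 36 36 6c 63) = 04 04; tag = H(d3 85 af 36 5c 5c 04 04) = 02fd ← matches
m2: inner = H(b9 ef c5 5c 36 36 e2 36) = 04 4d; tag = H(d3 85 af 36 5c 5c 04 4d) = 0346
m3: inner = H(b9 ef c5 5c 36 36 e2 c3) = 04 da; tag = H(d3 85 af 36 5c 5c 04 da) = 03d3

1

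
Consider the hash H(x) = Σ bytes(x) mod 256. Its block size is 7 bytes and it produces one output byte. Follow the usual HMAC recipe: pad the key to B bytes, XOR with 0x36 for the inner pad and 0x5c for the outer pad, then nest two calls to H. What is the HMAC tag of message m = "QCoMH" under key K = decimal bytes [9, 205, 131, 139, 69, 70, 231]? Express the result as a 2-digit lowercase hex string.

82

Key decimal bytes [9, 205, 131, 139, 69, 70, 231] = 09 cd 83 8b 45 46 e7 is exactly B = 7 bytes: K' = 09 cd 83 8b 45 46 e7.
K' ⊕ ipad = 3f fb b5 bd 73 70 d1.  K' ⊕ opad = 55 91 df d7 19 1a bb.
Inner input = (K'⊕ipad) ∥ m = 3f fb b5 bd 73 70 d1 ∥ 51 43 6f 4d 48.
Inner hash: sum = 63+251+181+189+115+112+209+81+67+111+77+72 = 1528; mod 256 = 248 → f8.
Outer input = (K'⊕opad) ∥ inner = 55 91 df d7 19 1a bb ∥ f8.
Outer hash (tag): sum = 85+145+223+215+25+26+187+248 = 1154; mod 256 = 130 → 82.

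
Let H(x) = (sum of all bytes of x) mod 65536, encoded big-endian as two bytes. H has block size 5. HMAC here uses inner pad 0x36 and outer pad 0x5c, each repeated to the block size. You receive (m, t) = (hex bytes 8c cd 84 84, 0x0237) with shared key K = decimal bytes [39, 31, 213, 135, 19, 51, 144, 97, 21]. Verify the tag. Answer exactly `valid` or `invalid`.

Key decimal bytes [39, 31, 213, 135, 19, 51, 144, 97, 21] = 27 1f d5 87 13 33 90 61 15 is 9 bytes > B = 5, so hash it first: H(key) = 02 ee, then zero-pad to 5 bytes: K' = 02 ee 00 00 00.
K' ⊕ ipad = 34 d8 36 36 36; K' ⊕ opad = 5e b2 5c 5c 5c.
Inner hash: sum = 52+216+54+54+54+140+205+132+132 = 1039 → 04 0f.
Outer hash (recomputed tag): sum = 94+178+92+92+92+4+15 = 567 → 02 37.
Recomputed tag = 0237; claimed = 0237 → match.

valid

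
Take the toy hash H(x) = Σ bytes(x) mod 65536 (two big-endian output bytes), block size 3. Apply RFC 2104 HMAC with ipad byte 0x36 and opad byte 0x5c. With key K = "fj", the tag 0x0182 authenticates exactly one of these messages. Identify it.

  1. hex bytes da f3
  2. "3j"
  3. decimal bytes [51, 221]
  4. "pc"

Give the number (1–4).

Key "fj" = 66 6a is 2 bytes ≤ B = 3; zero-pad to 3 bytes: K' = 66 6a 00.
K' ⊕ ipad = 50 5c 36; K' ⊕ opad = 3a 36 5c.
m1: inner = H(50 5c 36 da f3) = 02 af; tag = H(3a 36 5c 02 af) = 017d
m2: inner = H(50 5c 36 33 6a) = 01 7f; tag = H(3a 36 5c 01 7f) = 014c
m3: inner = H(50 5c 36 33 dd) = 01 f2; tag = H(3a 36 5c 01 f2) = 01bf
m4: inner = H(50 5c 36 70 63) = 01 b5; tag = H(3a 36 5c 01 b5) = 0182 ← matches

4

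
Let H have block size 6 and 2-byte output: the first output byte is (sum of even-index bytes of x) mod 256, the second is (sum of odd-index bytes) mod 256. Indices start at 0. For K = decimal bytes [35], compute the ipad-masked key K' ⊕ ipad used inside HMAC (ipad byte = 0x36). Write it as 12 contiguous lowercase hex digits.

Key decimal bytes [35] = 23 is 1 byte ≤ B = 6; zero-pad to 6 bytes: K' = 23 00 00 00 00 00.
XOR each byte with 0x36: 23⊕36=15, 00⊕36=36, 00⊕36=36, 00⊕36=36, 00⊕36=36, 00⊕36=36.

153636363636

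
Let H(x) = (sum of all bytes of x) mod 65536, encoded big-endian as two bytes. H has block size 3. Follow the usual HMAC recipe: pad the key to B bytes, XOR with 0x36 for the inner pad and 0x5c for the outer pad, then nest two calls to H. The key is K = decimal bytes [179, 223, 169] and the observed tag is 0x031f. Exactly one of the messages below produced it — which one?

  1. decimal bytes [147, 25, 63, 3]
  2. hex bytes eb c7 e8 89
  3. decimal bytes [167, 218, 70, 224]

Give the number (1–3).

3

Key decimal bytes [179, 223, 169] = b3 df a9 is exactly B = 3 bytes: K' = b3 df a9.
K' ⊕ ipad = 85 e9 9f; K' ⊕ opad = ef 83 f5.
m1: inner = H(85 e9 9f 93 19 3f 03) = 02 fb; tag = H(ef 83 f5 02 fb) = 0364
m2: inner = H(85 e9 9f eb c7 e8 89) = 05 30; tag = H(ef 83 f5 05 30) = 029c
m3: inner = H(85 e9 9f a7 da 46 e0) = 04 b4; tag = H(ef 83 f5 04 b4) = 031f ← matches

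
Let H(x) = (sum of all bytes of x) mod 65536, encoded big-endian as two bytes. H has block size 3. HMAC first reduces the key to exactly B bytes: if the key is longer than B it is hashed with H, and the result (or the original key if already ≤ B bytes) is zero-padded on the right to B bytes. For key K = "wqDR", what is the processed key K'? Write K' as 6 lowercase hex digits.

|K| = 4 > B = 3, so first hash the key.
H(K): sum = 119+113+68+82 = 382 → 01 7e.
Zero-pad H(K) = 01 7e to 3 bytes: K' = 01 7e 00.

017e00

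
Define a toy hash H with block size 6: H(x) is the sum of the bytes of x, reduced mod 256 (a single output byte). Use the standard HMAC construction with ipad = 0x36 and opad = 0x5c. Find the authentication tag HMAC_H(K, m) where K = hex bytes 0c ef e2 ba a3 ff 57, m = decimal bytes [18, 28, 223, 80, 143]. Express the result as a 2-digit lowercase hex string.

Key hex bytes 0c ef e2 ba a3 ff 57 is 7 bytes > B = 6, so hash it first: H(key) = 90, then zero-pad to 6 bytes: K' = 90 00 00 00 00 00.
K' ⊕ ipad = a6 36 36 36 36 36.  K' ⊕ opad = cc 5c 5c 5c 5c 5c.
Inner input = (K'⊕ipad) ∥ m = a6 36 36 36 36 36 ∥ 12 1c df 50 8f.
Inner hash: sum = 166+54+54+54+54+54+18+28+223+80+143 = 928; mod 256 = 160 → a0.
Outer input = (K'⊕opad) ∥ inner = cc 5c 5c 5c 5c 5c ∥ a0.
Outer hash (tag): sum = 204+92+92+92+92+92+160 = 824; mod 256 = 56 → 38.

38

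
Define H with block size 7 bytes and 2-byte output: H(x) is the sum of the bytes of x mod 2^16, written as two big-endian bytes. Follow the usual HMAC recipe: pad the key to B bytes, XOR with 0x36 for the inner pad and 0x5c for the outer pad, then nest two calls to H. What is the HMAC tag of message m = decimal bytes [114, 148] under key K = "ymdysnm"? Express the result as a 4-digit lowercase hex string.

Key "ymdysnm" = 79 6d 64 79 73 6e 6d is exactly B = 7 bytes: K' = 79 6d 64 79 73 6e 6d.
K' ⊕ ipad = 4f 5b 52 4f 45 58 5b.  K' ⊕ opad = 25 31 38 25 2f 32 31.
Inner input = (K'⊕ipad) ∥ m = 4f 5b 52 4f 45 58 5b ∥ 72 94.
Inner hash: sum = 79+91+82+79+69+88+91+114+148 = 841 → 03 49.
Outer input = (K'⊕opad) ∥ inner = 25 31 38 25 2f 32 31 ∥ 03 49.
Outer hash (tag): sum = 37+49+56+37+47+50+49+3+73 = 401 → 01 91.

0191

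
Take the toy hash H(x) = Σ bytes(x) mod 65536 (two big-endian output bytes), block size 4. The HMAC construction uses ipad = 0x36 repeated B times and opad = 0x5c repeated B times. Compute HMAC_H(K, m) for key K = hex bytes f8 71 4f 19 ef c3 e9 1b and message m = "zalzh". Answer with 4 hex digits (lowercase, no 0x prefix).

0266

Key hex bytes f8 71 4f 19 ef c3 e9 1b is 8 bytes > B = 4, so hash it first: H(key) = 04 87, then zero-pad to 4 bytes: K' = 04 87 00 00.
K' ⊕ ipad = 32 b1 36 36.  K' ⊕ opad = 58 db 5c 5c.
Inner input = (K'⊕ipad) ∥ m = 32 b1 36 36 ∥ 7a 61 6c 7a 68.
Inner hash: sum = 50+177+54+54+122+97+108+122+104 = 888 → 03 78.
Outer input = (K'⊕opad) ∥ inner = 58 db 5c 5c ∥ 03 78.
Outer hash (tag): sum = 88+219+92+92+3+120 = 614 → 02 66.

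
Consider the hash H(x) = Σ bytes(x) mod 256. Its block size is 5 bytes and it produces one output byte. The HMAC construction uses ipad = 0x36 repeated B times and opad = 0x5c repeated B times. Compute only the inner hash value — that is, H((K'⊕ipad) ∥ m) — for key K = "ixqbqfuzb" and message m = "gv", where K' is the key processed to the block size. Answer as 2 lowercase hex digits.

Key "ixqbqfuzb" = 69 78 71 62 71 66 75 7a 62 is 9 bytes > B = 5, so hash it first: H(key) = dc, then zero-pad to 5 bytes: K' = dc 00 00 00 00.
K' ⊕ ipad = ea 36 36 36 36.
Inner input = ea 36 36 36 36 ∥ 67 76.
Inner hash: sum = 234+54+54+54+54+103+118 = 671; mod 256 = 159 → 9f.

9f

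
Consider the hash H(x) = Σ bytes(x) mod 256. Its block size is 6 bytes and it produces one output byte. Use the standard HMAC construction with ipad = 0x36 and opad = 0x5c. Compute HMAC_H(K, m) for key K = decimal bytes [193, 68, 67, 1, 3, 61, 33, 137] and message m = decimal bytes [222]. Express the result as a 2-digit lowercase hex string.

2c

Key decimal bytes [193, 68, 67, 1, 3, 61, 33, 137] = c1 44 43 01 03 3d 21 89 is 8 bytes > B = 6, so hash it first: H(key) = 33, then zero-pad to 6 bytes: K' = 33 00 00 00 00 00.
K' ⊕ ipad = 05 36 36 36 36 36.  K' ⊕ opad = 6f 5c 5c 5c 5c 5c.
Inner input = (K'⊕ipad) ∥ m = 05 36 36 36 36 36 ∥ de.
Inner hash: sum = 5+54+54+54+54+54+222 = 497; mod 256 = 241 → f1.
Outer input = (K'⊕opad) ∥ inner = 6f 5c 5c 5c 5c 5c ∥ f1.
Outer hash (tag): sum = 111+92+92+92+92+92+241 = 812; mod 256 = 44 → 2c.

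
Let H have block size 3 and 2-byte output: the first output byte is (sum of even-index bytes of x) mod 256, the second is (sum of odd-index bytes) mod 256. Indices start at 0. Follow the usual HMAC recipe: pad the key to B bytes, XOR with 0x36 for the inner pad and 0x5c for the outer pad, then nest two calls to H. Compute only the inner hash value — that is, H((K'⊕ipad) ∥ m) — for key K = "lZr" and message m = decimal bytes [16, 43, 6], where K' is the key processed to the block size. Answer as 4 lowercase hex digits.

c982

Key "lZr" = 6c 5a 72 is exactly B = 3 bytes: K' = 6c 5a 72.
K' ⊕ ipad = 5a 6c 44.
Inner input = 5a 6c 44 ∥ 10 2b 06.
Inner hash: even-index sum = 201 mod 256 = 201; odd-index sum = 130 mod 256 = 130 → c9 82.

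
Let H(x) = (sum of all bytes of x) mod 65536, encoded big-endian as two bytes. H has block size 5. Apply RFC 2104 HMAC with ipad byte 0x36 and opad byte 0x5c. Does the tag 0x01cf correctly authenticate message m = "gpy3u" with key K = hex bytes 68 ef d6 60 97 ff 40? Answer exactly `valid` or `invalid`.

Key hex bytes 68 ef d6 60 97 ff 40 is 7 bytes > B = 5, so hash it first: H(key) = 04 63, then zero-pad to 5 bytes: K' = 04 63 00 00 00.
K' ⊕ ipad = 32 55 36 36 36; K' ⊕ opad = 58 3f 5c 5c 5c.
Inner hash: sum = 50+85+54+54+54+103+112+121+51+117 = 801 → 03 21.
Outer hash (recomputed tag): sum = 88+63+92+92+92+3+33 = 463 → 01 cf.
Recomputed tag = 01cf; claimed = 01cf → match.

valid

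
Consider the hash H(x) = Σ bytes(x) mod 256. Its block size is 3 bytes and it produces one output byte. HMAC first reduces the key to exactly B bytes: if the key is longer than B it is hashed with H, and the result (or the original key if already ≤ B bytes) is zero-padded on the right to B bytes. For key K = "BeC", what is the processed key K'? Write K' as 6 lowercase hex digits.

426543

Key "BeC" = 42 65 43 is exactly B = 3 bytes: K' = 42 65 43.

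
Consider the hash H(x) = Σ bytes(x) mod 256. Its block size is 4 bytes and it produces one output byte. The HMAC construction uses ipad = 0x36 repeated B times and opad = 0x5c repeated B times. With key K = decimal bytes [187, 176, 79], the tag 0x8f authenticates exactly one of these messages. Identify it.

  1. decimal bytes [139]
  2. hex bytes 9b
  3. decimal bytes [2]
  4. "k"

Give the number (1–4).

Key decimal bytes [187, 176, 79] = bb b0 4f is 3 bytes ≤ B = 4; zero-pad to 4 bytes: K' = bb b0 4f 00.
K' ⊕ ipad = 8d 86 79 36; K' ⊕ opad = e7 ec 13 5c.
m1: inner = H(8d 86 79 36 8b) = 4d; tag = H(e7 ec 13 5c 4d) = 8f ← matches
m2: inner = H(8d 86 79 36 9b) = 5d; tag = H(e7 ec 13 5c 5d) = 9f
m3: inner = H(8d 86 79 36 02) = c4; tag = H(e7 ec 13 5c c4) = 06
m4: inner = H(8d 86 79 36 6b) = 2d; tag = H(e7 ec 13 5c 2d) = 6f

1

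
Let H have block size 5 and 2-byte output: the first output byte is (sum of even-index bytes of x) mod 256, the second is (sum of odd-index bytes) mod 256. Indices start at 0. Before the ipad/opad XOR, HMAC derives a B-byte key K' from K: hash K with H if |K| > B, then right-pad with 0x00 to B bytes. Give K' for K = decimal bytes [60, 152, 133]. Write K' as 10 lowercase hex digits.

3c98850000

Key decimal bytes [60, 152, 133] = 3c 98 85 is 3 bytes ≤ B = 5; zero-pad to 5 bytes: K' = 3c 98 85 00 00.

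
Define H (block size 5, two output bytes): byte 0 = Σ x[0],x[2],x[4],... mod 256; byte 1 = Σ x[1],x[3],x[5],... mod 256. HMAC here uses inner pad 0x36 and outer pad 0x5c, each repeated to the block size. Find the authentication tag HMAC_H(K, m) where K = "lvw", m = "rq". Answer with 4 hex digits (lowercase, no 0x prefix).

9fc8

Key "lvw" = 6c 76 77 is 3 bytes ≤ B = 5; zero-pad to 5 bytes: K' = 6c 76 77 00 00.
K' ⊕ ipad = 5a 40 41 36 36.  K' ⊕ opad = 30 2a 2b 5c 5c.
Inner input = (K'⊕ipad) ∥ m = 5a 40 41 36 36 ∥ 72 71.
Inner hash: even-index sum = 322 mod 256 = 66; odd-index sum = 232 mod 256 = 232 → 42 e8.
Outer input = (K'⊕opad) ∥ inner = 30 2a 2b 5c 5c ∥ 42 e8.
Outer hash (tag): even-index sum = 415 mod 256 = 159; odd-index sum = 200 mod 256 = 200 → 9f c8.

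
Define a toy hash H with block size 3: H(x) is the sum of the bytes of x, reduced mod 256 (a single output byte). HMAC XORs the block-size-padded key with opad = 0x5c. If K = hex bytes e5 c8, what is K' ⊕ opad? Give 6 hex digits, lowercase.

Key hex bytes e5 c8 is 2 bytes ≤ B = 3; zero-pad to 3 bytes: K' = e5 c8 00.
XOR each byte with 0x5c: e5⊕5c=b9, c8⊕5c=94, 00⊕5c=5c.

b9945c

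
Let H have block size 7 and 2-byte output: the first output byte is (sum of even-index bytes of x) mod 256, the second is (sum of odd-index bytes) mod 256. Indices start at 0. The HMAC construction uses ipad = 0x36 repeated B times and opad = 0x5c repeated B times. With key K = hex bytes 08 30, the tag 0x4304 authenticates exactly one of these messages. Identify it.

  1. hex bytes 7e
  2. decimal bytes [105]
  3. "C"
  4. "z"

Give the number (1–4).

2

Key hex bytes 08 30 is 2 bytes ≤ B = 7; zero-pad to 7 bytes: K' = 08 30 00 00 00 00 00.
K' ⊕ ipad = 3e 06 36 36 36 36 36; K' ⊕ opad = 54 6c 5c 5c 5c 5c 5c.
m1: inner = H(3e 06 36 36 36 36 36 7e) = e0 f0; tag = H(54 6c 5c 5c 5c 5c 5c e0 f0) = 5804
m2: inner = H(3e 06 36 36 36 36 36 69) = e0 db; tag = H(54 6c 5c 5c 5c 5c 5c e0 db) = 4304 ← matches
m3: inner = H(3e 06 36 36 36 36 36 43) = e0 b5; tag = H(54 6c 5c 5c 5c 5c 5c e0 b5) = 1d04
m4: inner = H(3e 06 36 36 36 36 36 7a) = e0 ec; tag = H(54 6c 5c 5c 5c 5c 5c e0 ec) = 5404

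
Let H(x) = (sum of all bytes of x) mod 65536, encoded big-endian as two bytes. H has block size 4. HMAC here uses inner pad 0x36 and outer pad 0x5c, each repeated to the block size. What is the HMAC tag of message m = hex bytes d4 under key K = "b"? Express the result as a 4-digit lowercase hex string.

Key "b" = 62 is 1 byte ≤ B = 4; zero-pad to 4 bytes: K' = 62 00 00 00.
K' ⊕ ipad = 54 36 36 36.  K' ⊕ opad = 3e 5c 5c 5c.
Inner input = (K'⊕ipad) ∥ m = 54 36 36 36 ∥ d4.
Inner hash: sum = 84+54+54+54+212 = 458 → 01 ca.
Outer input = (K'⊕opad) ∥ inner = 3e 5c 5c 5c ∥ 01 ca.
Outer hash (tag): sum = 62+92+92+92+1+202 = 541 → 02 1d.

021d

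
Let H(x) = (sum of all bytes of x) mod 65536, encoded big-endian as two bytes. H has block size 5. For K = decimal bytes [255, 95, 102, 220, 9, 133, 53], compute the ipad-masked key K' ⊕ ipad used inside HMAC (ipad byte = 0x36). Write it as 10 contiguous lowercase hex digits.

3555363636

Key decimal bytes [255, 95, 102, 220, 9, 133, 53] = ff 5f 66 dc 09 85 35 is 7 bytes > B = 5, so hash it first: H(key) = 03 63, then zero-pad to 5 bytes: K' = 03 63 00 00 00.
XOR each byte with 0x36: 03⊕36=35, 63⊕36=55, 00⊕36=36, 00⊕36=36, 00⊕36=36.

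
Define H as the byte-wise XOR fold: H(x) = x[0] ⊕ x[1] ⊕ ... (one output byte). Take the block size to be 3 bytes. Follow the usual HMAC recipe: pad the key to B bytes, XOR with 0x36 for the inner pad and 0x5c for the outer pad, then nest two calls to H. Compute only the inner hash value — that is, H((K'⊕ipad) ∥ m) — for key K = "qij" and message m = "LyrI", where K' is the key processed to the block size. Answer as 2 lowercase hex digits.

Key "qij" = 71 69 6a is exactly B = 3 bytes: K' = 71 69 6a.
K' ⊕ ipad = 47 5f 5c.
Inner input = 47 5f 5c ∥ 4c 79 72 49.
Inner hash: XOR 47⊕5f⊕5c⊕4c⊕79⊕72⊕49 = 4a.

4a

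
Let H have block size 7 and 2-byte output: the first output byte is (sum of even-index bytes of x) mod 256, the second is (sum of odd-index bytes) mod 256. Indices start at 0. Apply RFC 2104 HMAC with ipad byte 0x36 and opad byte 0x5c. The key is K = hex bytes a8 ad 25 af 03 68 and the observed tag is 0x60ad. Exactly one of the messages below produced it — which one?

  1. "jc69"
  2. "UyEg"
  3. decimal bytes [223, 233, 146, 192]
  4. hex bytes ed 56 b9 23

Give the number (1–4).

4

Key hex bytes a8 ad 25 af 03 68 is 6 bytes ≤ B = 7; zero-pad to 7 bytes: K' = a8 ad 25 af 03 68 00.
K' ⊕ ipad = 9e 9b 13 99 35 5e 36; K' ⊕ opad = f4 f1 79 f3 5f 34 5c.
m1: inner = H(9e 9b 13 99 35 5e 36 6a 63 36 39) = b8 32; tag = H(f4 f1 79 f3 5f 34 5c b8 32) = 5ad0
m2: inner = H(9e 9b 13 99 35 5e 36 55 79 45 67) = fc 2c; tag = H(f4 f1 79 f3 5f 34 5c fc 2c) = 5414
m3: inner = H(9e 9b 13 99 35 5e 36 df e9 92 c0) = c5 03; tag = H(f4 f1 79 f3 5f 34 5c c5 03) = 2bdd
m4: inner = H(9e 9b 13 99 35 5e 36 ed 56 b9 23) = 95 38; tag = H(f4 f1 79 f3 5f 34 5c 95 38) = 60ad ← matches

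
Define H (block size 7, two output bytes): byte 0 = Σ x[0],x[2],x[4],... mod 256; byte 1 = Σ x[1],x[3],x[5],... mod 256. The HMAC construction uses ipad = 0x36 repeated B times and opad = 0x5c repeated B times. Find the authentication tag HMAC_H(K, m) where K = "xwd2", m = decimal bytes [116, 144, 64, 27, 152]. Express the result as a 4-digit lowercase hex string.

Key "xwd2" = 78 77 64 32 is 4 bytes ≤ B = 7; zero-pad to 7 bytes: K' = 78 77 64 32 00 00 00.
K' ⊕ ipad = 4e 41 52 04 36 36 36.  K' ⊕ opad = 24 2b 38 6e 5c 5c 5c.
Inner input = (K'⊕ipad) ∥ m = 4e 41 52 04 36 36 36 ∥ 74 90 40 1b 98.
Inner hash: even-index sum = 439 mod 256 = 183; odd-index sum = 455 mod 256 = 199 → b7 c7.
Outer input = (K'⊕opad) ∥ inner = 24 2b 38 6e 5c 5c 5c ∥ b7 c7.
Outer hash (tag): even-index sum = 475 mod 256 = 219; odd-index sum = 428 mod 256 = 172 → db ac.

dbac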